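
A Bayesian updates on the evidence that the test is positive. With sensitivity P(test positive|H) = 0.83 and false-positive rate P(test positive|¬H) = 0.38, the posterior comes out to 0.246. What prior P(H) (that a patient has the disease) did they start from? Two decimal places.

P(H) = 0.13

In odds form, posterior odds = prior odds × likelihood ratio, so prior odds = posterior odds ÷ LR.
Posterior odds = 0.246/(1−0.246) = 0.3263. LR = 0.83/0.38 = 2.1842.
Prior odds = 0.3263/2.1842 = 0.1494, so P(H) = 0.1494/(1+0.1494) ≈ 0.13.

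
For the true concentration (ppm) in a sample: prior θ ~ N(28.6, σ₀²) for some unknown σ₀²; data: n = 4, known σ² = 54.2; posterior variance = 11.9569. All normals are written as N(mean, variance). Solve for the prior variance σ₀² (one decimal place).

σ₀² = 101.7

For the Normal–Normal model with known σ², precisions add: τ_n = τ₀ + n/σ².
So 1/σ₀² = 1/11.9569 − 4/54.2 = 0.083634 − 0.073801 = 0.009833.
Hence σ₀² = 1/0.009833 ≈ 101.7.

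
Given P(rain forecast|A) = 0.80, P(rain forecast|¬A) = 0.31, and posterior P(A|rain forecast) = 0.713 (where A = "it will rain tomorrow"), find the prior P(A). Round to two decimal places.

P(A) = 0.49

In odds form, posterior odds = prior odds × likelihood ratio, so prior odds = posterior odds ÷ LR.
Posterior odds = 0.713/(1−0.713) = 2.4843. LR = 0.80/0.31 = 2.5806.
Prior odds = 2.4843/2.5806 = 0.9627, so P(A) = 0.9627/(1+0.9627) ≈ 0.49.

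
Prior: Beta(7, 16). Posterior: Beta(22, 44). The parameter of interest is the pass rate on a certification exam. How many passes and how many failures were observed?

Under Beta–binomial conjugacy the posterior parameters are (α+s, β+f).
Match parameters: s=22−7=15, f=44−16=28.

15 passes and 28 failures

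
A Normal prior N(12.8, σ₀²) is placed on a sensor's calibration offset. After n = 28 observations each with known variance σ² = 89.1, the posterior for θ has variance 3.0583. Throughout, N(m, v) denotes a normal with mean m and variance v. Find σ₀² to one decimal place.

Posterior precision equals prior precision plus data precision: 1/σ_n² = 1/σ₀² + n/σ².
So 1/σ₀² = 1/3.0583 − 28/89.1 = 0.326979 − 0.314254 = 0.012725.
Hence σ₀² = 1/0.012725 ≈ 78.6.

σ₀² = 78.6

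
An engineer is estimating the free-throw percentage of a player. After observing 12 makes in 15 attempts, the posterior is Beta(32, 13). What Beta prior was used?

Under Beta–binomial conjugacy the posterior parameters are (α+s, β+f).
Subtract the data counts: 32−12=20, 13−3=10.

Beta(20, 10)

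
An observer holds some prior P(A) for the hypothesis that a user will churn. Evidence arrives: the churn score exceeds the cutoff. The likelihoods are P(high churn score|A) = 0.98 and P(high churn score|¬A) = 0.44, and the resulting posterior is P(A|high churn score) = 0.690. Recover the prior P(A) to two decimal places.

Bayes' rule in odds form gives O(A|E) = O(A)·[P(E|A)/P(E|¬A)], hence O(A) = O(A|E)/LR.
Posterior odds = 0.690/(1−0.690) = 2.2258. LR = 0.98/0.44 = 2.2273.
Prior odds = 2.2258/2.2273 = 0.9993, so P(A) = 0.9993/(1+0.9993) ≈ 0.50.

P(A) = 0.50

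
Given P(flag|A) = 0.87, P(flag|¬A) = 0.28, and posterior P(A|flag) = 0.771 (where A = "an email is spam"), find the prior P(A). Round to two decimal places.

In odds form, posterior odds = prior odds × likelihood ratio, so prior odds = posterior odds ÷ LR.
Posterior odds = 0.771/(1−0.771) = 3.3668. LR = 0.87/0.28 = 3.1071.
Prior odds = 3.3668/3.1071 = 1.0836, so P(A) = 1.0836/(1+1.0836) ≈ 0.52.

P(A) = 0.52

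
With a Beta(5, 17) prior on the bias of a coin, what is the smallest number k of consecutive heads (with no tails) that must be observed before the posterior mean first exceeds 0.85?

k = 92

After k heads and 0 tails the posterior is Beta(5+k, 17), with mean (5+k)/(5+17+k).
Set (5+k)/(22+k) > 0.85 and solve: k > (0.85·22 − 5)/(1 − 0.85) = 91.333.
The smallest integer exceeding 91.333 is 92.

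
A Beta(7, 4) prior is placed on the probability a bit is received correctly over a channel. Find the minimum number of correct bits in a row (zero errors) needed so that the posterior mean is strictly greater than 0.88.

After k correct bits and 0 errors the posterior is Beta(7+k, 4), with mean (7+k)/(7+4+k).
Set (7+k)/(11+k) > 0.88 and solve: k > (0.88·11 − 7)/(1 − 0.88) = 22.333.
The smallest integer exceeding 22.333 is 23.

k = 23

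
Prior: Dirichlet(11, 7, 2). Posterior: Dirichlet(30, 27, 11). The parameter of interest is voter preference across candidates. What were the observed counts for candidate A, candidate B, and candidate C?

For a Dirichlet(α) prior with multinomial counts c, the posterior is Dirichlet(α + c) componentwise.
Counts are posterior − prior componentwise: 30−11=19, 27−7=20, 11−2=9.

counts (19, 20, 9)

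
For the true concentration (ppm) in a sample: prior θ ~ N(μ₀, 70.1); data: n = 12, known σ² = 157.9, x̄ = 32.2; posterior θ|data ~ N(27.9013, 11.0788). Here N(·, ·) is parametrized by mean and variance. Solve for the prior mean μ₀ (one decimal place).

μ₀ = 5.0

With known observation variance, the Normal–Normal posterior has precision τ_n = τ₀ + n/σ² and mean μ_n = (τ₀μ₀ + (n/σ²)x̄)/τ_n.
Here τ₀ = 1/70.1 = 0.014265 and τ_data = 12/157.9 = 0.075997, so τ_n = 0.090262.
Rearranging for μ₀: μ₀ = (μ_n·τ_n − τ_data·x̄)/τ₀ = (27.9013·0.090262 − 0.075997·32.2) / 0.014265 = 0.071324/0.014265 ≈ 5.0.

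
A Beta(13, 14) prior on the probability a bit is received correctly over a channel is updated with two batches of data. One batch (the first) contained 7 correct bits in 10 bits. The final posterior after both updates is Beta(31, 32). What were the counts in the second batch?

Because Beta–binomial updating is additive in the counts, the combined data contributed (α_post−α_prior, β_post−β_prior) successes and failures.
Total across both batches: 31−13=18 correct bits, 32−14=18 errors.
Subtract the first batch: 18−7=11 correct bits and 18−3=15 errors.

11 correct bits and 15 errors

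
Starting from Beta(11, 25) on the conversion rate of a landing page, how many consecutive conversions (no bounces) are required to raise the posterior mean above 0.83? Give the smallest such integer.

After k conversions and 0 bounces the posterior is Beta(11+k, 25), with mean (11+k)/(11+25+k).
Set (11+k)/(36+k) > 0.83 and solve: k > (0.83·36 − 11)/(1 − 0.83) = 111.059.
The smallest integer exceeding 111.059 is 112.

k = 112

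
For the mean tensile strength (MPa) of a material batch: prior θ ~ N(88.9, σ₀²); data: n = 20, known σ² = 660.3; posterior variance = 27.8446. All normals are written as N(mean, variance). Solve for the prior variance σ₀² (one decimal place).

For the Normal–Normal model with known σ², precisions add: τ_n = τ₀ + n/σ².
So 1/σ₀² = 1/27.8446 − 20/660.3 = 0.035914 − 0.030289 = 0.005625.
Hence σ₀² = 1/0.005625 ≈ 177.8.

σ₀² = 177.8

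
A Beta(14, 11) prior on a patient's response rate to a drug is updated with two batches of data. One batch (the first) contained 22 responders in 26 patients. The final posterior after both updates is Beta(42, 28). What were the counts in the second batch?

6 responders and 13 non-responders

Because Beta–binomial updating is additive in the counts, the combined data contributed (α_post−α_prior, β_post−β_prior) successes and failures.
Total across both batches: 42−14=28 responders, 28−11=17 non-responders.
Subtract the first batch: 28−22=6 responders and 17−4=13 non-responders.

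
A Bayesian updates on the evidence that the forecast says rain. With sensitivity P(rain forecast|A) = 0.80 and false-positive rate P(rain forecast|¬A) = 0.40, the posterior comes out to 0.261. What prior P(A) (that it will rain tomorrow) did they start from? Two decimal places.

Bayes' rule in odds form gives O(A|E) = O(A)·[P(E|A)/P(E|¬A)], hence O(A) = O(A|E)/LR.
Posterior odds = 0.261/(1−0.261) = 0.3532. LR = 0.80/0.40 = 2.0000.
Prior odds = 0.3532/2.0000 = 0.1766, so P(A) = 0.1766/(1+0.1766) ≈ 0.15.

P(A) = 0.15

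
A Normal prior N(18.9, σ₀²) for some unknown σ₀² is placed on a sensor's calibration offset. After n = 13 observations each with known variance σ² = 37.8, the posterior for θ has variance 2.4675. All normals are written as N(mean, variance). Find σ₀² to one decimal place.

σ₀² = 16.3

For the Normal–Normal model with known σ², precisions add: τ_n = τ₀ + n/σ².
So 1/σ₀² = 1/2.4675 − 13/37.8 = 0.405268 − 0.343915 = 0.061353.
Hence σ₀² = 1/0.061353 ≈ 16.3.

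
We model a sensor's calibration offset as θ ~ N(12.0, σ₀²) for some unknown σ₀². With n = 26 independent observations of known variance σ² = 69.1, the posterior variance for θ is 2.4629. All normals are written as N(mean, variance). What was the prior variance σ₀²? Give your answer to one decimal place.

σ₀² = 33.6

Posterior precision equals prior precision plus data precision: 1/σ_n² = 1/σ₀² + n/σ².
So 1/σ₀² = 1/2.4629 − 26/69.1 = 0.406025 − 0.376266 = 0.029759.
Hence σ₀² = 1/0.029759 ≈ 33.6.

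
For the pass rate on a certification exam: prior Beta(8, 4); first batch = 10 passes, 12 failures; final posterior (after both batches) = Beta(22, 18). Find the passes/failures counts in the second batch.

Because Beta–binomial updating is additive in the counts, the combined data contributed (α_post−α_prior, β_post−β_prior) successes and failures.
Total across both batches: 22−8=14 passes, 18−4=14 failures.
Subtract the first batch: 14−10=4 passes and 14−12=2 failures.

4 passes and 2 failures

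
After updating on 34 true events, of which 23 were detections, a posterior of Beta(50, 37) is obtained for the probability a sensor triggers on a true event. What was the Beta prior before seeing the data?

Under Beta–binomial conjugacy the posterior parameters are (a+s, b+f).
So a = 50 − 23 = 27 and b = 37 − 11 = 26.

Beta(27, 26)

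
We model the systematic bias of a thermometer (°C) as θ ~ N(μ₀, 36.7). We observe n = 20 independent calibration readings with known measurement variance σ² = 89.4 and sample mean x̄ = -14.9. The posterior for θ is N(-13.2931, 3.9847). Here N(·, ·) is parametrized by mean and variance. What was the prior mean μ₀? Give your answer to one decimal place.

The posterior mean is a precision-weighted average: μ_n = (τ₀μ₀ + τ_data·x̄)/(τ₀+τ_data), with τ₀=1/σ₀² and τ_data=n/σ².
Here τ₀ = 1/36.7 = 0.027248 and τ_data = 20/89.4 = 0.223714, so τ_n = 0.250962.
Rearranging for μ₀: μ₀ = (μ_n·τ_n − τ_data·x̄)/τ₀ = (-13.2931·0.250962 − 0.223714·-14.9) / 0.027248 = -0.002724/0.027248 ≈ -0.1.

μ₀ = -0.1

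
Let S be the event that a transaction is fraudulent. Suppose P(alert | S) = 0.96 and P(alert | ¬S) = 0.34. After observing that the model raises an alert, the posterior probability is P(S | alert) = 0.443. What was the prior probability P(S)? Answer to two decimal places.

Bayes' rule in odds form gives O(S|E) = O(S)·[P(E|S)/P(E|¬S)], hence O(S) = O(S|E)/LR.
Posterior odds = 0.443/(1−0.443) = 0.7953. LR = 0.96/0.34 = 2.8235.
Prior odds = 0.7953/2.8235 = 0.2817, so P(S) = 0.2817/(1+0.2817) ≈ 0.22.

P(S) = 0.22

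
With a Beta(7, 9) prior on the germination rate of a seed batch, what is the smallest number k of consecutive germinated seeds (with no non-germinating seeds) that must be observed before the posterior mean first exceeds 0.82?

k = 35

After k germinated seeds and 0 non-germinating seeds the posterior is Beta(7+k, 9), with mean (7+k)/(7+9+k).
Set (7+k)/(16+k) > 0.82 and solve: k > (0.82·16 − 7)/(1 − 0.82) = 34.000.
The smallest integer exceeding 34.000 is 35, and checking k=35: (42)/(51) = 0.8235 > 0.82.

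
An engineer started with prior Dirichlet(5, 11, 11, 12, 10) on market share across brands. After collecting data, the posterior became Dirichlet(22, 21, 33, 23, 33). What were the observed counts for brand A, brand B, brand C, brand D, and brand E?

counts (17, 10, 22, 11, 23)

For a Dirichlet(α) prior with multinomial counts c, the posterior is Dirichlet(α + c) componentwise.
Counts are posterior − prior componentwise: 22−5=17, 21−11=10, 33−11=22, 23−12=11, 33−10=23.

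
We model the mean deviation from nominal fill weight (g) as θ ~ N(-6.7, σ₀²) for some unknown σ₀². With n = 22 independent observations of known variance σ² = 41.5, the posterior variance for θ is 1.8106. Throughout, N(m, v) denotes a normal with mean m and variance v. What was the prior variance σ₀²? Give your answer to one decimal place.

Posterior precision equals prior precision plus data precision: 1/σ_n² = 1/σ₀² + n/σ².
So 1/σ₀² = 1/1.8106 − 22/41.5 = 0.552303 − 0.530120 = 0.022183.
Hence σ₀² = 1/0.022183 ≈ 45.1.

σ₀² = 45.1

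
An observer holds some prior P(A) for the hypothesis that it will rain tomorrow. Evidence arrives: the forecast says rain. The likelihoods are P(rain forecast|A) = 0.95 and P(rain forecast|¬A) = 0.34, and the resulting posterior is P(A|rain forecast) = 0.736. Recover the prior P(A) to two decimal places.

In odds form, posterior odds = prior odds × likelihood ratio, so prior odds = posterior odds ÷ LR.
Posterior odds = 0.736/(1−0.736) = 2.7879. LR = 0.95/0.34 = 2.7941.
Prior odds = 2.7879/2.7941 = 0.9978, so P(A) = 0.9978/(1+0.9978) ≈ 0.50.

P(A) = 0.50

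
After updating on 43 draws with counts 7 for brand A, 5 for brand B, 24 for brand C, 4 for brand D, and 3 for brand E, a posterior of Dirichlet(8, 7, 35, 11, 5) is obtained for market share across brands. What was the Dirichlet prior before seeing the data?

Dirichlet(1, 2, 11, 7, 2)

For a Dirichlet(α) prior with multinomial counts c, the posterior is Dirichlet(α + c) componentwise.
Subtract each count from the matching posterior parameter: 8−7=1, 7−5=2, 35−24=11, 11−4=7, 5−3=2.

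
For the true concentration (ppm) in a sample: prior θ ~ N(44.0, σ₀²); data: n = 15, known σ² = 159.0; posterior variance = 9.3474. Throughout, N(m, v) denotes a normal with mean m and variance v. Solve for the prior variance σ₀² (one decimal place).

For the Normal–Normal model with known σ², precisions add: τ_n = τ₀ + n/σ².
So 1/σ₀² = 1/9.3474 − 15/159.0 = 0.106982 − 0.094340 = 0.012642.
Hence σ₀² = 1/0.012642 ≈ 79.1.

σ₀² = 79.1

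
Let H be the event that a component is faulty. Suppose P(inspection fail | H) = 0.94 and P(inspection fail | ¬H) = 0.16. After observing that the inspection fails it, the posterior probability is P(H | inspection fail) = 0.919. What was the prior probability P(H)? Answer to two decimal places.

P(H) = 0.66

In odds form, posterior odds = prior odds × likelihood ratio, so prior odds = posterior odds ÷ LR.
Posterior odds = 0.919/(1−0.919) = 11.3457. LR = 0.94/0.16 = 5.8750.
Prior odds = 11.3457/5.8750 = 1.9312, so P(H) = 1.9312/(1+1.9312) ≈ 0.66.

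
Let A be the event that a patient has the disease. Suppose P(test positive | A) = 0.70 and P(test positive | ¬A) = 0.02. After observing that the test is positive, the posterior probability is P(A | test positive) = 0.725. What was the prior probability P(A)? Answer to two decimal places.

In odds form, posterior odds = prior odds × likelihood ratio, so prior odds = posterior odds ÷ LR.
Posterior odds = 0.725/(1−0.725) = 2.6364. LR = 0.70/0.02 = 35.0000.
Prior odds = 2.6364/35.0000 = 0.0753, so P(A) = 0.0753/(1+0.0753) ≈ 0.07.

P(A) = 0.07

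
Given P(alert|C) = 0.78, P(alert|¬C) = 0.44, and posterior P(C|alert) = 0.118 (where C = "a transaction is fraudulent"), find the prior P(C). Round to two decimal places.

Bayes' rule in odds form gives O(C|E) = O(C)·[P(E|C)/P(E|¬C)], hence O(C) = O(C|E)/LR.
Posterior odds = 0.118/(1−0.118) = 0.1338. LR = 0.78/0.44 = 1.7727.
Prior odds = 0.1338/1.7727 = 0.0755, so P(C) = 0.0755/(1+0.0755) ≈ 0.07.

P(C) = 0.07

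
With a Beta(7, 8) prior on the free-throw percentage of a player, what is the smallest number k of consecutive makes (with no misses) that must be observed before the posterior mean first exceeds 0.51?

k = 2

After k makes and 0 misses the posterior is Beta(7+k, 8), with mean (7+k)/(7+8+k).
Set (7+k)/(15+k) > 0.51 and solve: k > (0.51·15 − 7)/(1 − 0.51) = 1.327.
The smallest integer exceeding 1.327 is 2.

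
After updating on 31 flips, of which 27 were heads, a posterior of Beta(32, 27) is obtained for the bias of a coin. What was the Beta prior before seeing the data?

Beta(5, 23)

Under Beta–binomial conjugacy the posterior parameters are (α+s, β+f).
So α = 32 − 27 = 5 and β = 27 − 4 = 23.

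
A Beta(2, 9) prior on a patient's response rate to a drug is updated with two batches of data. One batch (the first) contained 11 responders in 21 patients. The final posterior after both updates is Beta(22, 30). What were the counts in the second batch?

9 responders and 11 non-responders

Because Beta–binomial updating is additive in the counts, the combined data contributed (α_post−α_prior, β_post−β_prior) successes and failures.
Total across both batches: 22−2=20 responders, 30−9=21 non-responders.
Subtract the first batch: 20−11=9 responders and 21−10=11 non-responders.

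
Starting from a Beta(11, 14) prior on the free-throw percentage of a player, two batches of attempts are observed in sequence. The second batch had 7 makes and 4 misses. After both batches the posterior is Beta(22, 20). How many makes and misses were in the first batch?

Because Beta–binomial updating is additive in the counts, the combined data contributed (α_post−α_prior, β_post−β_prior) successes and failures.
Total across both batches: 22−11=11 makes, 20−14=6 misses.
Subtract the second batch: 11−7=4 makes and 6−4=2 misses.

4 makes and 2 misses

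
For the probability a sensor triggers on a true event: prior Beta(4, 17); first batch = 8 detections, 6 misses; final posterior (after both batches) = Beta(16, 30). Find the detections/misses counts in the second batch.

4 detections and 7 misses

Because Beta–binomial updating is additive in the counts, the combined data contributed (α_post−α_prior, β_post−β_prior) successes and failures.
Total across both batches: 16−4=12 detections, 30−17=13 misses.
Subtract the first batch: 12−8=4 detections and 13−6=7 misses.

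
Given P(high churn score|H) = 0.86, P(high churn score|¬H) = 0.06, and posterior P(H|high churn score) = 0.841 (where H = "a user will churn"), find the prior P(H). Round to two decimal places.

P(H) = 0.27

Bayes' rule in odds form gives O(H|E) = O(H)·[P(E|H)/P(E|¬H)], hence O(H) = O(H|E)/LR.
Posterior odds = 0.841/(1−0.841) = 5.2893. LR = 0.86/0.06 = 14.3333.
Prior odds = 5.2893/14.3333 = 0.3690, so P(H) = 0.3690/(1+0.3690) ≈ 0.27.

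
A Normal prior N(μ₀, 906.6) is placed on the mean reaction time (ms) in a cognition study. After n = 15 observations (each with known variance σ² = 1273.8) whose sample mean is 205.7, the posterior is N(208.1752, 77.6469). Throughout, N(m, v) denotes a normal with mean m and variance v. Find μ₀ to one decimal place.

With known observation variance, the Normal–Normal posterior has precision τ_n = τ₀ + n/σ² and mean μ_n = (τ₀μ₀ + (n/σ²)x̄)/τ_n.
Here τ₀ = 1/906.6 = 0.001103 and τ_data = 15/1273.8 = 0.011776, so τ_n = 0.012879.
Rearranging for μ₀: μ₀ = (μ_n·τ_n − τ_data·x̄)/τ₀ = (208.1752·0.012879 − 0.011776·205.7) / 0.001103 = 0.258765/0.001103 ≈ 234.6.

μ₀ = 234.6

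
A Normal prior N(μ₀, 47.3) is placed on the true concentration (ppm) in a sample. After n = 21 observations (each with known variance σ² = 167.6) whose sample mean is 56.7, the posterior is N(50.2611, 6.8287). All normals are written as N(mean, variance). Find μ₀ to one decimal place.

With known observation variance, the Normal–Normal posterior has precision τ_n = τ₀ + n/σ² and mean μ_n = (τ₀μ₀ + (n/σ²)x̄)/τ_n.
Here τ₀ = 1/47.3 = 0.021142 and τ_data = 21/167.6 = 0.125298, so τ_n = 0.146440.
Rearranging for μ₀: μ₀ = (μ_n·τ_n − τ_data·x̄)/τ₀ = (50.2611·0.146440 − 0.125298·56.7) / 0.021142 = 0.255839/0.021142 ≈ 12.1.

μ₀ = 12.1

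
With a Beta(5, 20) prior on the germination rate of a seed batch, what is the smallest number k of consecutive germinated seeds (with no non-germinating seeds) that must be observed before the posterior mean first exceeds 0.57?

After k germinated seeds and 0 non-germinating seeds the posterior is Beta(5+k, 20), with mean (5+k)/(5+20+k).
Set (5+k)/(25+k) > 0.57 and solve: k > (0.57·25 − 5)/(1 − 0.57) = 21.512.
The smallest integer exceeding 21.512 is 22.

k = 22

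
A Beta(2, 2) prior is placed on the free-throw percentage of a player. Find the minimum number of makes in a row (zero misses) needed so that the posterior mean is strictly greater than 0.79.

After k makes and 0 misses the posterior is Beta(2+k, 2), with mean (2+k)/(2+2+k).
Set (2+k)/(4+k) > 0.79 and solve: k > (0.79·4 − 2)/(1 − 0.79) = 5.524.
The smallest integer exceeding 5.524 is 6.

k = 6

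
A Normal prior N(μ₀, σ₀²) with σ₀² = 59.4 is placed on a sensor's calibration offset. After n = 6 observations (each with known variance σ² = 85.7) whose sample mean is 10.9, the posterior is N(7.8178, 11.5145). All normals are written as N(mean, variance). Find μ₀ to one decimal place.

μ₀ = -5.0

With known observation variance, the Normal–Normal posterior has precision τ_n = τ₀ + n/σ² and mean μ_n = (τ₀μ₀ + (n/σ²)x̄)/τ_n.
Here τ₀ = 1/59.4 = 0.016835 and τ_data = 6/85.7 = 0.070012, so τ_n = 0.086847.
Rearranging for μ₀: μ₀ = (μ_n·τ_n − τ_data·x̄)/τ₀ = (7.8178·0.086847 − 0.070012·10.9) / 0.016835 = -0.084178/0.016835 ≈ -5.0.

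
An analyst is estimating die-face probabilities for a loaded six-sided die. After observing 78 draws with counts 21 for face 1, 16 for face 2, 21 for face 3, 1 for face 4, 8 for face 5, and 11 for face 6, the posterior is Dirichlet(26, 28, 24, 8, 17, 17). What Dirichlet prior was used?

Dirichlet(5, 12, 3, 7, 9, 6)

For a Dirichlet(α) prior with multinomial counts c, the posterior is Dirichlet(α + c) componentwise.
Subtract each count from the matching posterior parameter: 26−21=5, 28−16=12, 24−21=3, 8−1=7, 17−8=9, 17−11=6.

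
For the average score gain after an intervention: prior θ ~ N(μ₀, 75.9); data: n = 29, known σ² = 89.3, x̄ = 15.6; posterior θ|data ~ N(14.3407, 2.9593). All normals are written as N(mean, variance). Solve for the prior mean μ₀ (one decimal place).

With known observation variance, the Normal–Normal posterior has precision τ_n = τ₀ + n/σ² and mean μ_n = (τ₀μ₀ + (n/σ²)x̄)/τ_n.
Here τ₀ = 1/75.9 = 0.013175 and τ_data = 29/89.3 = 0.324748, so τ_n = 0.337923.
Rearranging for μ₀: μ₀ = (μ_n·τ_n − τ_data·x̄)/τ₀ = (14.3407·0.337923 − 0.324748·15.6) / 0.013175 = -0.220016/0.013175 ≈ -16.7.

μ₀ = -16.7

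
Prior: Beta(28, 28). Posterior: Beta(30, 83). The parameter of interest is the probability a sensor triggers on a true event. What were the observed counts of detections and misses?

Beta is conjugate to the binomial likelihood: posterior = Beta(a+s, b+f).
So s = 30 − 28 = 2 and f = 83 − 28 = 55.

2 detections and 55 misses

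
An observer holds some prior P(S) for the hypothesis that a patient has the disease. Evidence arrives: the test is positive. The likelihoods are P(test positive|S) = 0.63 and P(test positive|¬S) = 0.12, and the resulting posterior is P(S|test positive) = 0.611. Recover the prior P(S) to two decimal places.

P(S) = 0.23

Bayes' rule in odds form gives O(S|E) = O(S)·[P(E|S)/P(E|¬S)], hence O(S) = O(S|E)/LR.
Posterior odds = 0.611/(1−0.611) = 1.5707. LR = 0.63/0.12 = 5.2500.
Prior odds = 1.5707/5.2500 = 0.2992, so P(S) = 0.2992/(1+0.2992) ≈ 0.23.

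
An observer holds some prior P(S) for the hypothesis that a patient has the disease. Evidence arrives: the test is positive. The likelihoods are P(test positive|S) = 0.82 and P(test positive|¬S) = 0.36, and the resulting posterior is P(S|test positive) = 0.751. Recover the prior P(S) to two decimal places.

P(S) = 0.57

Bayes' rule in odds form gives O(S|E) = O(S)·[P(E|S)/P(E|¬S)], hence O(S) = O(S|E)/LR.
Posterior odds = 0.751/(1−0.751) = 3.0161. LR = 0.82/0.36 = 2.2778.
Prior odds = 3.0161/2.2778 = 1.3241, so P(S) = 1.3241/(1+1.3241) ≈ 0.57.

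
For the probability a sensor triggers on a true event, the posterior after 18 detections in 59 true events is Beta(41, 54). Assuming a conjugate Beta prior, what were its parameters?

Under Beta–binomial conjugacy the posterior parameters are (α+s, β+f).
Subtract the data counts: 41−18=23, 54−41=13.

Beta(23, 13)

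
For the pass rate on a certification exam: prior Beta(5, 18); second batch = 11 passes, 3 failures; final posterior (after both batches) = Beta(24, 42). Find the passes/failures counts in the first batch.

8 passes and 21 failures

Because Beta–binomial updating is additive in the counts, the combined data contributed (α_post−α_prior, β_post−β_prior) successes and failures.
Total across both batches: 24−5=19 passes, 42−18=24 failures.
Subtract the second batch: 19−11=8 passes and 24−3=21 failures.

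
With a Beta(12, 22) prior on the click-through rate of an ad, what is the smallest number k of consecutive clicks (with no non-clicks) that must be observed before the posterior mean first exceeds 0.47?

k = 8

After k clicks and 0 non-clicks the posterior is Beta(12+k, 22), with mean (12+k)/(12+22+k).
Set (12+k)/(34+k) > 0.47 and solve: k > (0.47·34 − 12)/(1 − 0.47) = 7.509.
The smallest integer exceeding 7.509 is 8.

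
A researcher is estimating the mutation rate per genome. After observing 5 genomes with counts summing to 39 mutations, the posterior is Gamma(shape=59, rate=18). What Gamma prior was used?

Gamma–Poisson conjugacy: posterior shape = α + Σxᵢ, posterior rate = β + n.
So α = 59 − 39 = 20 and β = 18 − 5 = 13.

Gamma(shape=20, rate=13)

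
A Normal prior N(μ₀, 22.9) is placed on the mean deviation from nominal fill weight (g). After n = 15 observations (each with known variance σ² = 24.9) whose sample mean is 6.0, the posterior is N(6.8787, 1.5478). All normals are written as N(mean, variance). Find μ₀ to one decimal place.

μ₀ = 19.0

The posterior mean is a precision-weighted average: μ_n = (τ₀μ₀ + τ_data·x̄)/(τ₀+τ_data), with τ₀=1/σ₀² and τ_data=n/σ².
Here τ₀ = 1/22.9 = 0.043668 and τ_data = 15/24.9 = 0.602410, so τ_n = 0.646078.
Rearranging for μ₀: μ₀ = (μ_n·τ_n − τ_data·x̄)/τ₀ = (6.8787·0.646078 − 0.602410·6.0) / 0.043668 = 0.829717/0.043668 ≈ 19.0.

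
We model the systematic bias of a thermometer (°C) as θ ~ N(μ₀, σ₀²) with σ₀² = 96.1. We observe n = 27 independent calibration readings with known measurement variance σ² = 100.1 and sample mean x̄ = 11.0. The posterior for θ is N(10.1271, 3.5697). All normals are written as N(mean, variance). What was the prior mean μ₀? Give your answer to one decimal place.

μ₀ = -12.5

With known observation variance, the Normal–Normal posterior has precision τ_n = τ₀ + n/σ² and mean μ_n = (τ₀μ₀ + (n/σ²)x̄)/τ_n.
Here τ₀ = 1/96.1 = 0.010406 and τ_data = 27/100.1 = 0.269730, so τ_n = 0.280136.
Rearranging for μ₀: μ₀ = (μ_n·τ_n − τ_data·x̄)/τ₀ = (10.1271·0.280136 − 0.269730·11.0) / 0.010406 = -0.130065/0.010406 ≈ -12.5.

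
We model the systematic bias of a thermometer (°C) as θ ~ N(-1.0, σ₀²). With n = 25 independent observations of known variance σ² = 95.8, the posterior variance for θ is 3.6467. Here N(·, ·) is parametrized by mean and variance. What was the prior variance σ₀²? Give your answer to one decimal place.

Posterior precision equals prior precision plus data precision: 1/σ_n² = 1/σ₀² + n/σ².
So 1/σ₀² = 1/3.6467 − 25/95.8 = 0.274221 − 0.260960 = 0.013261.
Hence σ₀² = 1/0.013261 ≈ 75.4.

σ₀² = 75.4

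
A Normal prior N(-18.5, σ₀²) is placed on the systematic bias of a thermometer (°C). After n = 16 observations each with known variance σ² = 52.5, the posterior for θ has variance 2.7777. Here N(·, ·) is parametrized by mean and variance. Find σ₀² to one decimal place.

For the Normal–Normal model with known σ², precisions add: τ_n = τ₀ + n/σ².
So 1/σ₀² = 1/2.7777 − 16/52.5 = 0.360010 − 0.304762 = 0.055248.
Hence σ₀² = 1/0.055248 ≈ 18.1.

σ₀² = 18.1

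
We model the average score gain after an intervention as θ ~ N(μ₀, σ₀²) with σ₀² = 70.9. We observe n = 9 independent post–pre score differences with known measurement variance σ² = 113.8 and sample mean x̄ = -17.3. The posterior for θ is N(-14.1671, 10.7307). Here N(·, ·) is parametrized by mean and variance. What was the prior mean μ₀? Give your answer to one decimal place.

μ₀ = 3.4

With known observation variance, the Normal–Normal posterior has precision τ_n = τ₀ + n/σ² and mean μ_n = (τ₀μ₀ + (n/σ²)x̄)/τ_n.
Here τ₀ = 1/70.9 = 0.014104 and τ_data = 9/113.8 = 0.079086, so τ_n = 0.093190.
Rearranging for μ₀: μ₀ = (μ_n·τ_n − τ_data·x̄)/τ₀ = (-14.1671·0.093190 − 0.079086·-17.3) / 0.014104 = 0.047956/0.014104 ≈ 3.4.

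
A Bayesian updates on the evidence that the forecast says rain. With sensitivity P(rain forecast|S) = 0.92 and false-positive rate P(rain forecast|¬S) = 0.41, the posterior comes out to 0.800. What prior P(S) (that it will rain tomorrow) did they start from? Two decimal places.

Bayes' rule in odds form gives O(S|E) = O(S)·[P(E|S)/P(E|¬S)], hence O(S) = O(S|E)/LR.
Posterior odds = 0.800/(1−0.800) = 4.0000. LR = 0.92/0.41 = 2.2439.
Prior odds = 4.0000/2.2439 = 1.7826, so P(S) = 1.7826/(1+1.7826) ≈ 0.64.

P(S) = 0.64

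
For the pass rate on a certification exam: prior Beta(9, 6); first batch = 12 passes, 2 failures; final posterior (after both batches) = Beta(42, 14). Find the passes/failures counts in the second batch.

Sequential conjugate updates are equivalent to a single update on the pooled data, so total successes = posterior α − prior α and total failures = posterior β − prior β.
Total across both batches: 42−9=33 passes, 14−6=8 failures.
Subtract the first batch: 33−12=21 passes and 8−2=6 failures.

21 passes and 6 failures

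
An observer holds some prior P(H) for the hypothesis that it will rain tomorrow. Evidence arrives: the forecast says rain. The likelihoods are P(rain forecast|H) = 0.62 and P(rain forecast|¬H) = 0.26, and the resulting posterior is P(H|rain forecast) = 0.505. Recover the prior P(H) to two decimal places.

P(H) = 0.30

In odds form, posterior odds = prior odds × likelihood ratio, so prior odds = posterior odds ÷ LR.
Posterior odds = 0.505/(1−0.505) = 1.0202. LR = 0.62/0.26 = 2.3846.
Prior odds = 1.0202/2.3846 = 0.4278, so P(H) = 0.4278/(1+0.4278) ≈ 0.30.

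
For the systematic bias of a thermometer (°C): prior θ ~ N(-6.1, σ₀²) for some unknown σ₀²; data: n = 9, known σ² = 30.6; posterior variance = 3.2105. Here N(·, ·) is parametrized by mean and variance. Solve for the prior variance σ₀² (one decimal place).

For the Normal–Normal model with known σ², precisions add: τ_n = τ₀ + n/σ².
So 1/σ₀² = 1/3.2105 − 9/30.6 = 0.311478 − 0.294118 = 0.017360.
Hence σ₀² = 1/0.017360 ≈ 57.6.

σ₀² = 57.6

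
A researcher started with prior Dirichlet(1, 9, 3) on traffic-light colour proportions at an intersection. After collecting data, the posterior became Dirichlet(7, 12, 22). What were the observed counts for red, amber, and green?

For a Dirichlet(α) prior with multinomial counts c, the posterior is Dirichlet(α + c) componentwise.
Counts are posterior − prior componentwise: 7−1=6, 12−9=3, 22−3=19.

counts (6, 3, 19)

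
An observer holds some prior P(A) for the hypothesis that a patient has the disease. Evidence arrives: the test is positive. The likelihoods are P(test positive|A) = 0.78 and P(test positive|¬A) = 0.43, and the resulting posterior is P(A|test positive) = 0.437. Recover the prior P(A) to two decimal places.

In odds form, posterior odds = prior odds × likelihood ratio, so prior odds = posterior odds ÷ LR.
Posterior odds = 0.437/(1−0.437) = 0.7762. LR = 0.78/0.43 = 1.8140.
Prior odds = 0.7762/1.8140 = 0.4279, so P(A) = 0.4279/(1+0.4279) ≈ 0.30.

P(A) = 0.30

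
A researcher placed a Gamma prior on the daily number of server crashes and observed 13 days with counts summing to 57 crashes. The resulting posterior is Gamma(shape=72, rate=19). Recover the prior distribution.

Gamma(shape=15, rate=6)

Gamma–Poisson conjugacy: posterior shape = α + Σxᵢ, posterior rate = β + n.
So α = 72 − 57 = 15 and β = 19 − 13 = 6.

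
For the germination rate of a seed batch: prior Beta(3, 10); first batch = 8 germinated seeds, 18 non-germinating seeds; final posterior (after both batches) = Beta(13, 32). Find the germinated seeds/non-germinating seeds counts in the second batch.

2 germinated seeds and 4 non-germinating seeds

Because Beta–binomial updating is additive in the counts, the combined data contributed (α_post−α_prior, β_post−β_prior) successes and failures.
Total across both batches: 13−3=10 germinated seeds, 32−10=22 non-germinating seeds.
Subtract the first batch: 10−8=2 germinated seeds and 22−18=4 non-germinating seeds.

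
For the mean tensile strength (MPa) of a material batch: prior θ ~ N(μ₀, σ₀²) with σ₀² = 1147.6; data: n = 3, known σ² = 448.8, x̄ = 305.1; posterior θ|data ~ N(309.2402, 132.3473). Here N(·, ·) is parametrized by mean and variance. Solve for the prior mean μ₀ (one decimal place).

μ₀ = 341.0

The posterior mean is a precision-weighted average: μ_n = (τ₀μ₀ + τ_data·x̄)/(τ₀+τ_data), with τ₀=1/σ₀² and τ_data=n/σ².
Here τ₀ = 1/1147.6 = 0.000871 and τ_data = 3/448.8 = 0.006684, so τ_n = 0.007555.
Rearranging for μ₀: μ₀ = (μ_n·τ_n − τ_data·x̄)/τ₀ = (309.2402·0.007555 − 0.006684·305.1) / 0.000871 = 0.297021/0.000871 ≈ 341.0.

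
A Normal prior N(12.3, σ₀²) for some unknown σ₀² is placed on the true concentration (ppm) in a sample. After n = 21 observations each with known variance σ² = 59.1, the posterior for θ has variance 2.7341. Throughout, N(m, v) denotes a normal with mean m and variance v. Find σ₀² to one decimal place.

For the Normal–Normal model with known σ², precisions add: τ_n = τ₀ + n/σ².
So 1/σ₀² = 1/2.7341 − 21/59.1 = 0.365751 − 0.355330 = 0.010421.
Hence σ₀² = 1/0.010421 ≈ 96.0.

σ₀² = 96.0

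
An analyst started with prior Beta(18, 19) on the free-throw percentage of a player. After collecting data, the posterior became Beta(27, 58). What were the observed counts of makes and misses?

Under Beta–binomial conjugacy the posterior parameters are (a+s, b+f).
So s = 27 − 18 = 9 and f = 58 − 19 = 39.

9 makes and 39 misses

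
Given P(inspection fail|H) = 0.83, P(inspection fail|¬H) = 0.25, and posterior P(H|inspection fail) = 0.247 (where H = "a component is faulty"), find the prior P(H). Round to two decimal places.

P(H) = 0.09

In odds form, posterior odds = prior odds × likelihood ratio, so prior odds = posterior odds ÷ LR.
Posterior odds = 0.247/(1−0.247) = 0.3280. LR = 0.83/0.25 = 3.3200.
Prior odds = 0.3280/3.3200 = 0.0988, so P(H) = 0.0988/(1+0.0988) ≈ 0.09.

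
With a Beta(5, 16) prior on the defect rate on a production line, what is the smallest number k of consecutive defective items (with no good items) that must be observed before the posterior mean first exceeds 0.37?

After k defective items and 0 good items the posterior is Beta(5+k, 16), with mean (5+k)/(5+16+k).
Set (5+k)/(21+k) > 0.37 and solve: k > (0.37·21 − 5)/(1 − 0.37) = 4.397.
The smallest integer exceeding 4.397 is 5, and checking k=5: (10)/(26) = 0.3846 > 0.37.

k = 5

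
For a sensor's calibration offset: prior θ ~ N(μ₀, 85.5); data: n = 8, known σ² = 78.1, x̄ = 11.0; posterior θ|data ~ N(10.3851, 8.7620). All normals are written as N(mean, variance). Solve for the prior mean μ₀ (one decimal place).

The posterior mean is a precision-weighted average: μ_n = (τ₀μ₀ + τ_data·x̄)/(τ₀+τ_data), with τ₀=1/σ₀² and τ_data=n/σ².
Here τ₀ = 1/85.5 = 0.011696 and τ_data = 8/78.1 = 0.102433, so τ_n = 0.114129.
Rearranging for μ₀: μ₀ = (μ_n·τ_n − τ_data·x̄)/τ₀ = (10.3851·0.114129 − 0.102433·11.0) / 0.011696 = 0.058478/0.011696 ≈ 5.0.

μ₀ = 5.0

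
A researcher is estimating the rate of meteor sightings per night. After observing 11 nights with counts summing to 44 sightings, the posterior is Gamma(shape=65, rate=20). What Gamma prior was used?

Gamma(shape=21, rate=9)

Gamma–Poisson conjugacy: posterior shape = α + Σxᵢ, posterior rate = β + n.
So α = 65 − 44 = 21 and β = 20 − 11 = 9.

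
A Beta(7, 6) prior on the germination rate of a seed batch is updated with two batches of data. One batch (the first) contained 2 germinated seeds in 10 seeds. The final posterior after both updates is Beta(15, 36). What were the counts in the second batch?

6 germinated seeds and 22 non-germinating seeds

Sequential conjugate updates are equivalent to a single update on the pooled data, so total successes = posterior α − prior α and total failures = posterior β − prior β.
Total across both batches: 15−7=8 germinated seeds, 36−6=30 non-germinating seeds.
Subtract the first batch: 8−2=6 germinated seeds and 30−8=22 non-germinating seeds.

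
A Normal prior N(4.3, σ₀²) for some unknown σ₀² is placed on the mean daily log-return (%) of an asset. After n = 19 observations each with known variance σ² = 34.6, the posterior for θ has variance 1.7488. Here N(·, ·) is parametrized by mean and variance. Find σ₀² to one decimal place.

σ₀² = 44.1

Posterior precision equals prior precision plus data precision: 1/σ_n² = 1/σ₀² + n/σ².
So 1/σ₀² = 1/1.7488 − 19/34.6 = 0.571821 − 0.549133 = 0.022688.
Hence σ₀² = 1/0.022688 ≈ 44.1.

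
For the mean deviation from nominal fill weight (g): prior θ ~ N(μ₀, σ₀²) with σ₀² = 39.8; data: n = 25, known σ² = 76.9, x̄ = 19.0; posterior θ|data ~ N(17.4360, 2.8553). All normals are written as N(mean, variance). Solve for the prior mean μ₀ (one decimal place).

With known observation variance, the Normal–Normal posterior has precision τ_n = τ₀ + n/σ² and mean μ_n = (τ₀μ₀ + (n/σ²)x̄)/τ_n.
Here τ₀ = 1/39.8 = 0.025126 and τ_data = 25/76.9 = 0.325098, so τ_n = 0.350224.
Rearranging for μ₀: μ₀ = (μ_n·τ_n − τ_data·x̄)/τ₀ = (17.4360·0.350224 − 0.325098·19.0) / 0.025126 = -0.070356/0.025126 ≈ -2.8.

μ₀ = -2.8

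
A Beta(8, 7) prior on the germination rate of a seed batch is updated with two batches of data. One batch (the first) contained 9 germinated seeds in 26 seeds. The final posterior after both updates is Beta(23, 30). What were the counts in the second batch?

6 germinated seeds and 6 non-germinating seeds

Because Beta–binomial updating is additive in the counts, the combined data contributed (α_post−α_prior, β_post−β_prior) successes and failures.
Total across both batches: 23−8=15 germinated seeds, 30−7=23 non-germinating seeds.
Subtract the first batch: 15−9=6 germinated seeds and 23−17=6 non-germinating seeds.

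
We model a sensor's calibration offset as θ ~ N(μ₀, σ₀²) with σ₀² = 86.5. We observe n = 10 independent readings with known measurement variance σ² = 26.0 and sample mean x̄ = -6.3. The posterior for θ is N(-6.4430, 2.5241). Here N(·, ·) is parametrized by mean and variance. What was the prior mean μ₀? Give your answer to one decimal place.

The posterior mean is a precision-weighted average: μ_n = (τ₀μ₀ + τ_data·x̄)/(τ₀+τ_data), with τ₀=1/σ₀² and τ_data=n/σ².
Here τ₀ = 1/86.5 = 0.011561 and τ_data = 10/26.0 = 0.384615, so τ_n = 0.396176.
Rearranging for μ₀: μ₀ = (μ_n·τ_n − τ_data·x̄)/τ₀ = (-6.4430·0.396176 − 0.384615·-6.3) / 0.011561 = -0.129487/0.011561 ≈ -11.2.

μ₀ = -11.2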